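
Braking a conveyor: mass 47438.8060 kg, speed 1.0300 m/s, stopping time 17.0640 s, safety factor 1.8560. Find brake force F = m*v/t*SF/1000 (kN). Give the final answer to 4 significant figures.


F = 47438.8060 * 1.0300 / 17.0640 * 1.8560 / 1000
F = 5.315 kN


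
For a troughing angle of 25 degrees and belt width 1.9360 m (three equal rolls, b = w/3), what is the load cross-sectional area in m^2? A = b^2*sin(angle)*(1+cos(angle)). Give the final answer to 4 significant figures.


b = 1.9360/3 = 0.645333 m
A = 0.645333^2 * sin(25 deg) * (1 + cos(25 deg))
A = 0.3355 m^2


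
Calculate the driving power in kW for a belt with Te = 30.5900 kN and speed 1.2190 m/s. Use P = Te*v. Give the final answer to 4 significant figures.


P = Te * v = 30.5900 * 1.2190
P = 37.29 kW


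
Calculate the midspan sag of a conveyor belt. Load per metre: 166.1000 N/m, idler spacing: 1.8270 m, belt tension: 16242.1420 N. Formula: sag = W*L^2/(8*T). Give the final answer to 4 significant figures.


sag = 166.1000 * 1.8270^2 / (8 * 16242.1420)
sag = 0.004267 m


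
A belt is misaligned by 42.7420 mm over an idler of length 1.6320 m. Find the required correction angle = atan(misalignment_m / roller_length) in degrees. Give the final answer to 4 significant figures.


misalign_m = 42.7420 / 1000 = 0.042742 m
angle = atan(0.042742 / 1.6320)
angle = 1.500 deg


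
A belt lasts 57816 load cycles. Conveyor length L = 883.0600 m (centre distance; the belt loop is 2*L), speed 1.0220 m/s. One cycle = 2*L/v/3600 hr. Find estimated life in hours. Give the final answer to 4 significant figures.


cycle_time = 2 * 883.0600 / 1.0220 / 3600 = 0.480028 hr
life = 57816 * 0.480028 = 27750 hours


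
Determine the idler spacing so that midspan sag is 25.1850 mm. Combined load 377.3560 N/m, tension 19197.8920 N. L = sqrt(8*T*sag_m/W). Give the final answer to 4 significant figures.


sag = 25.1850/1000 = 0.025185 m
L = sqrt(8 * 19197.8920 * 0.025185 / 377.3560)
L = 3.202 m


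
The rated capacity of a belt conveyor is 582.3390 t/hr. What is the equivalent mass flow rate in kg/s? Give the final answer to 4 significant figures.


m_dot = 582.3390 * 1000 / 3600
m_dot = 161.8 kg/s


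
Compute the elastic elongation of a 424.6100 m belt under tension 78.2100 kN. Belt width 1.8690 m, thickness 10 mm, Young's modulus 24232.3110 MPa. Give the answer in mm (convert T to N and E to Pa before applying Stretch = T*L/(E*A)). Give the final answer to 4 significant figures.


A = 1.8690 * 0.01 = 0.01869 m^2
Stretch = 78.2100*1000 * 424.6100 / (24232.3110e6 * 0.01869) * 1000
Stretch = 73.32 mm


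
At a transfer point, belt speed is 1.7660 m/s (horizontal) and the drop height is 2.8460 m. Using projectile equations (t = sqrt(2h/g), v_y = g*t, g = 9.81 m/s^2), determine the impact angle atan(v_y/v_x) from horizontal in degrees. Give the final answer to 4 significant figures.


t = sqrt(2*2.8460/9.81) = 0.761725 s
v_y = 9.81 * 0.761725 = 7.47252 m/s
angle = atan(7.47252 / 1.7660) = 76.70 deg


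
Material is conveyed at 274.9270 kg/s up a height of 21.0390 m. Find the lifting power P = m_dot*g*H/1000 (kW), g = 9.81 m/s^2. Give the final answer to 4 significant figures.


P = 274.9270 * 9.81 * 21.0390 / 1000
P = 56.74 kW


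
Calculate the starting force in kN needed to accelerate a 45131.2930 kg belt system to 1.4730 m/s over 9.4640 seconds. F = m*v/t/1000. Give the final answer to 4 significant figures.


F = 45131.2930 * 1.4730 / 9.4640 / 1000
F = 7.024 kN


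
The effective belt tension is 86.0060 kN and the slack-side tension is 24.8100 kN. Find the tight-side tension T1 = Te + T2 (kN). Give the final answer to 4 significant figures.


T1 = Te + T2 = 86.0060 + 24.8100
T1 = 110.8 kN


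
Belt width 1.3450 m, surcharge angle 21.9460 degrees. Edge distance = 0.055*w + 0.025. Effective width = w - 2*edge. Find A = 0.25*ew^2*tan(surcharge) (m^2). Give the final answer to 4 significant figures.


edge = 0.055*1.3450 + 0.025 = 0.098975 m
ew = 1.3450 - 2*0.098975 = 1.14705 m
A = 0.25 * 1.14705^2 * tan(21.9460 deg)
A = 0.1325 m^2


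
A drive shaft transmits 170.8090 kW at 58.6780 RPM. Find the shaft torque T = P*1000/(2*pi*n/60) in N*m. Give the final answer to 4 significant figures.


omega = 2*pi*58.6780/60 = 6.14475 rad/s
T = 170.8090*1000 / 6.14475
T = 27800 N*m


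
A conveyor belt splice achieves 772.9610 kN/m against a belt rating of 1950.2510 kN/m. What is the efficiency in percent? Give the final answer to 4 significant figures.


Eff = 772.9610 / 1950.2510 * 100
Eff = 39.63 %


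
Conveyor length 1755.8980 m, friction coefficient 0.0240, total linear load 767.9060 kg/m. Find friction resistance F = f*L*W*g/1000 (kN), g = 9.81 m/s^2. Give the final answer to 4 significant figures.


F = 0.0240 * 1755.8980 * 767.9060 * 9.81 / 1000
F = 317.5 kN


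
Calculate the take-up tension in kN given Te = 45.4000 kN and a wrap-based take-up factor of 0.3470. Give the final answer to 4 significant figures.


T_tu = 45.4000 * 0.3470
T_tu = 15.75 kN


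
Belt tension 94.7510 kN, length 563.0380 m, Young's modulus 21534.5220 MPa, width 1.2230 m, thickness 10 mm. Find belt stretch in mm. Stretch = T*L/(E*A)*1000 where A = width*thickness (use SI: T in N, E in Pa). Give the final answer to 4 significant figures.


A = 1.2230 * 0.01 = 0.01223 m^2
Stretch = 94.7510*1000 * 563.0380 / (21534.5220e6 * 0.01223) * 1000
Stretch = 202.6 mm


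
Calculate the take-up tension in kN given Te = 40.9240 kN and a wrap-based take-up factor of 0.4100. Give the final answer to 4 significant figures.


T_tu = 40.9240 * 0.4100
T_tu = 16.78 kN


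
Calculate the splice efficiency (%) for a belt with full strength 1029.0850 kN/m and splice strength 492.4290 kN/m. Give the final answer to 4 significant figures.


Eff = 492.4290 / 1029.0850 * 100
Eff = 47.85 %


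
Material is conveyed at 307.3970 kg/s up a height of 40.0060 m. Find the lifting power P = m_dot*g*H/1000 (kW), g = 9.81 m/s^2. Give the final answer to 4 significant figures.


P = 307.3970 * 9.81 * 40.0060 / 1000
P = 120.6 kW


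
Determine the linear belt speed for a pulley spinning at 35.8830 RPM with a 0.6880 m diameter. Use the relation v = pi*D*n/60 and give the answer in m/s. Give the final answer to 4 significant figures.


v = pi * 0.6880 * 35.8830 / 60
v = 1.293 m/s


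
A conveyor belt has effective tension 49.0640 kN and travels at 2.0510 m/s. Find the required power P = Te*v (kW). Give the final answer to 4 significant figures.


P = Te * v = 49.0640 * 2.0510
P = 100.6 kW


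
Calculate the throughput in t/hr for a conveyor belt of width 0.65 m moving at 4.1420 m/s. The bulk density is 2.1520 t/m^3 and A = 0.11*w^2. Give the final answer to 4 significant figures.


A = 0.11 * 0.65^2 = 0.046475 m^2
C = 0.046475 * 4.1420 * 2.1520 * 3600
C = 1491 t/hr


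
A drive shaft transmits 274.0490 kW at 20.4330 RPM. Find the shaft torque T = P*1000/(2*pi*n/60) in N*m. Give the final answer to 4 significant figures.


omega = 2*pi*20.4330/60 = 2.13974 rad/s
T = 274.0490*1000 / 2.13974
T = 128100 N*m


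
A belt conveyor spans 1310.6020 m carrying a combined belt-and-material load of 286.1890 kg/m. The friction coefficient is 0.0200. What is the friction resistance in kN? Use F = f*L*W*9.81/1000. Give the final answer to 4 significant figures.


F = 0.0200 * 1310.6020 * 286.1890 * 9.81 / 1000
F = 73.59 kN


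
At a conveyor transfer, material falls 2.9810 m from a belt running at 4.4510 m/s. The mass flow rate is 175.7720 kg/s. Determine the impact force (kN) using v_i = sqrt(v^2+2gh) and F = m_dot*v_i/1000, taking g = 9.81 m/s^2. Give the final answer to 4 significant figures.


v_i = sqrt(4.4510^2 + 2*9.81*2.9810) = 8.84865 m/s
F = 175.7720 * 8.84865 / 1000
F = 1.555 kN


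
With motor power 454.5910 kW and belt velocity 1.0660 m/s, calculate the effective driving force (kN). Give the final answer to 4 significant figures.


Te = P / v = 454.5910 / 1.0660
Te = 426.4 kN


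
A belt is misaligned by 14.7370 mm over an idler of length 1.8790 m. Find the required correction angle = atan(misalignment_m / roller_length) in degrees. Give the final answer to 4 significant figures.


misalign_m = 14.7370 / 1000 = 0.014737 m
angle = atan(0.014737 / 1.8790)
angle = 0.4494 deg


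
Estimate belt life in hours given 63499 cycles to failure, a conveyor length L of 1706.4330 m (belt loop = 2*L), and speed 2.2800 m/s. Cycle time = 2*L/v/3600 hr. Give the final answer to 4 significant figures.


cycle_time = 2 * 1706.4330 / 2.2800 / 3600 = 0.415798 hr
life = 63499 * 0.415798 = 26400 hours


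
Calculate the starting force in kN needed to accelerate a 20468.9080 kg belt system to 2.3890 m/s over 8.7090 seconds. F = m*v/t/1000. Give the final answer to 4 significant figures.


F = 20468.9080 * 2.3890 / 8.7090 / 1000
F = 5.615 kN


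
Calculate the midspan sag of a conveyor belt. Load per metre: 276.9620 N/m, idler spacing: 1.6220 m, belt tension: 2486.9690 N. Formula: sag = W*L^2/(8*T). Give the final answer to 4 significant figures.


sag = 276.9620 * 1.6220^2 / (8 * 2486.9690)
sag = 0.03662 m


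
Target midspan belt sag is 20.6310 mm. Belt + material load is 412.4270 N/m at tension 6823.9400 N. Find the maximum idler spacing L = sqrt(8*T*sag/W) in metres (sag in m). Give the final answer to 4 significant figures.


sag = 20.6310/1000 = 0.020631 m
L = sqrt(8 * 6823.9400 * 0.020631 / 412.4270)
L = 1.653 m


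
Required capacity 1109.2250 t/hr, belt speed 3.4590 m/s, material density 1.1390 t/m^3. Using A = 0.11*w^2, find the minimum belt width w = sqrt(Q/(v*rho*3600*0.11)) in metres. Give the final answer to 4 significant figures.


A_req = 1109.2250 / (3.4590 * 1.1390 * 3600) = 0.0782065 m^2
w = sqrt(0.0782065 / 0.11)
w = 0.8432 m


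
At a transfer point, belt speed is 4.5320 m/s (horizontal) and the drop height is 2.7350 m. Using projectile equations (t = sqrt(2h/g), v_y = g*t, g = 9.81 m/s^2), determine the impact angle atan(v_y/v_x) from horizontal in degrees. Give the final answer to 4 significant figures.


t = sqrt(2*2.7350/9.81) = 0.746722 s
v_y = 9.81 * 0.746722 = 7.32534 m/s
angle = atan(7.32534 / 4.5320) = 58.26 deg


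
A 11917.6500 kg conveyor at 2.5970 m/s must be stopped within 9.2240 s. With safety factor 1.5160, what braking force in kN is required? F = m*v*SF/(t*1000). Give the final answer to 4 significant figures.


F = 11917.6500 * 2.5970 / 9.2240 * 1.5160 / 1000
F = 5.087 kN


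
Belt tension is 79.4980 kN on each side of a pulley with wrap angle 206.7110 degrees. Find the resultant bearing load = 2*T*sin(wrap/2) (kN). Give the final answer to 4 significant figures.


F = 2 * 79.4980 * sin(206.7110/2 deg)
F = 154.7 kN


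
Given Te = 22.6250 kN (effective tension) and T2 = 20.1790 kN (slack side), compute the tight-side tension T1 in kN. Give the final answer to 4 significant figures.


T1 = Te + T2 = 22.6250 + 20.1790
T1 = 42.80 kN


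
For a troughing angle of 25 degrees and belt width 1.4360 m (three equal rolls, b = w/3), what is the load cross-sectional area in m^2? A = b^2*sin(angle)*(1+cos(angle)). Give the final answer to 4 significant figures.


b = 1.4360/3 = 0.478667 m
A = 0.478667^2 * sin(25 deg) * (1 + cos(25 deg))
A = 0.1846 m^2


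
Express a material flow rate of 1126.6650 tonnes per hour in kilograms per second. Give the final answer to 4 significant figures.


m_dot = 1126.6650 * 1000 / 3600
m_dot = 313.0 kg/s


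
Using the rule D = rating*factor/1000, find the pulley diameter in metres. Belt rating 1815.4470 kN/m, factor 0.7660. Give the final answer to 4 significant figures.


D = 1815.4470 * 0.7660 / 1000
D = 1.391 m


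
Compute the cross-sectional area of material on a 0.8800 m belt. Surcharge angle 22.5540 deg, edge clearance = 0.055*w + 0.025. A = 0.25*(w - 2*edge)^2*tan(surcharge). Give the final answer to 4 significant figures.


edge = 0.055*0.8800 + 0.025 = 0.0734 m
ew = 0.8800 - 2*0.0734 = 0.7332 m
A = 0.25 * 0.7332^2 * tan(22.5540 deg)
A = 0.05582 m^2


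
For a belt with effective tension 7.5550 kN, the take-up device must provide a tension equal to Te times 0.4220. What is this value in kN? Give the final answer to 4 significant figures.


T_tu = 7.5550 * 0.4220
T_tu = 3.188 kN


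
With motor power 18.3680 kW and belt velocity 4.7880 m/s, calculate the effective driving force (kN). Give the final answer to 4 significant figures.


Te = P / v = 18.3680 / 4.7880
Te = 3.836 kN


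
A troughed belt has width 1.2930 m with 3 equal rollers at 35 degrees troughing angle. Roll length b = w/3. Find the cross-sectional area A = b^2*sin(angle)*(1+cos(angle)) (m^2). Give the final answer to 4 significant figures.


b = 1.2930/3 = 0.431 m
A = 0.431^2 * sin(35 deg) * (1 + cos(35 deg))
A = 0.1938 m^2


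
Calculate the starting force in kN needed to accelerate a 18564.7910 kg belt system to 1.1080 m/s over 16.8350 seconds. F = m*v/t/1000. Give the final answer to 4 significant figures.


F = 18564.7910 * 1.1080 / 16.8350 / 1000
F = 1.222 kN


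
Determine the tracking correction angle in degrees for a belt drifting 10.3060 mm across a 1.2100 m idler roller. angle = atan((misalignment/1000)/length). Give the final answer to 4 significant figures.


misalign_m = 10.3060 / 1000 = 0.010306 m
angle = atan(0.010306 / 1.2100)
angle = 0.4880 deg


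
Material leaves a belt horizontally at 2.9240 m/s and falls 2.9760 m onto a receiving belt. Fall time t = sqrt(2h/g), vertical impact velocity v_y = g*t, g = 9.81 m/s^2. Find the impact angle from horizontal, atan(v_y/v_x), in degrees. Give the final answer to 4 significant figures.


t = sqrt(2*2.9760/9.81) = 0.778927 s
v_y = 9.81 * 0.778927 = 7.64127 m/s
angle = atan(7.64127 / 2.9240) = 69.06 deg


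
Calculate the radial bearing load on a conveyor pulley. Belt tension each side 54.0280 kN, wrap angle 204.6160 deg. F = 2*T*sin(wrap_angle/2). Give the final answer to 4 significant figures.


F = 2 * 54.0280 * sin(204.6160/2 deg)
F = 105.6 kN


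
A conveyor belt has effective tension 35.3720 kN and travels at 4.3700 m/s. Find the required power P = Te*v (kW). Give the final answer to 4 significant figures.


P = Te * v = 35.3720 * 4.3700
P = 154.6 kW


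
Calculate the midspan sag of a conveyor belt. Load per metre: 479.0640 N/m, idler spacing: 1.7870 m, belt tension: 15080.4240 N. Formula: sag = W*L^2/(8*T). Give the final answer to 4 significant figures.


sag = 479.0640 * 1.7870^2 / (8 * 15080.4240)
sag = 0.01268 m


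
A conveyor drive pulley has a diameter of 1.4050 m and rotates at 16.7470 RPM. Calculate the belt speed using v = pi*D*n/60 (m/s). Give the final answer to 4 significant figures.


v = pi * 1.4050 * 16.7470 / 60
v = 1.232 m/s


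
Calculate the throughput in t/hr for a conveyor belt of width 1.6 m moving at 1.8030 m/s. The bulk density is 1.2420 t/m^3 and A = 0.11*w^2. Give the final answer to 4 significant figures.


A = 0.11 * 1.6^2 = 0.2816 m^2
C = 0.2816 * 1.8030 * 1.2420 * 3600
C = 2270 t/hr


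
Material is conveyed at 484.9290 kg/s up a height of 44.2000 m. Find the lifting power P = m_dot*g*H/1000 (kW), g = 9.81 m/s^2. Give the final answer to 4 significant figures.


P = 484.9290 * 9.81 * 44.2000 / 1000
P = 210.3 kW


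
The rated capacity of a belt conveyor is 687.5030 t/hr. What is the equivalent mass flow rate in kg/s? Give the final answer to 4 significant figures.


m_dot = 687.5030 * 1000 / 3600
m_dot = 191.0 kg/s


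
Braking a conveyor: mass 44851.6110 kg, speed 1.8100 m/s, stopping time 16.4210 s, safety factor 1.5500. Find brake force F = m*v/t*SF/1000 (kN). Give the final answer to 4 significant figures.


F = 44851.6110 * 1.8100 / 16.4210 * 1.5500 / 1000
F = 7.663 kN


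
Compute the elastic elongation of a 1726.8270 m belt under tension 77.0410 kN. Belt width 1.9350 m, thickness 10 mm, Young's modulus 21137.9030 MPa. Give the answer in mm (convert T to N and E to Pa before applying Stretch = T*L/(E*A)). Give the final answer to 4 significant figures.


A = 1.9350 * 0.01 = 0.01935 m^2
Stretch = 77.0410*1000 * 1726.8270 / (21137.9030e6 * 0.01935) * 1000
Stretch = 325.3 mm


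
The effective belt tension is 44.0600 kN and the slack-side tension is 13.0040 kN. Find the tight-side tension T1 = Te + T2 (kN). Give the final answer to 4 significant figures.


T1 = Te + T2 = 44.0600 + 13.0040
T1 = 57.06 kN


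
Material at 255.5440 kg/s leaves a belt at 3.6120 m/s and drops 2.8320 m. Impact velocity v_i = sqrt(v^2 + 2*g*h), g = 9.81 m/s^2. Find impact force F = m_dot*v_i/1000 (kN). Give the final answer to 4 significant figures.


v_i = sqrt(3.6120^2 + 2*9.81*2.8320) = 8.28314 m/s
F = 255.5440 * 8.28314 / 1000
F = 2.117 kN


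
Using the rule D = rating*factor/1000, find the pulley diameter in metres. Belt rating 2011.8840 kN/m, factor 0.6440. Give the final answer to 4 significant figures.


D = 2011.8840 * 0.6440 / 1000
D = 1.296 m


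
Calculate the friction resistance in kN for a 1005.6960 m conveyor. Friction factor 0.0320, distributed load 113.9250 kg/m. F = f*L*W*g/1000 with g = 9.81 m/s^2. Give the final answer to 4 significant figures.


F = 0.0320 * 1005.6960 * 113.9250 * 9.81 / 1000
F = 35.97 kN


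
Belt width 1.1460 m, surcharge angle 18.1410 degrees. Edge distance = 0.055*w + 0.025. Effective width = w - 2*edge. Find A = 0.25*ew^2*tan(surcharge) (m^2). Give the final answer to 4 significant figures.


edge = 0.055*1.1460 + 0.025 = 0.08803 m
ew = 1.1460 - 2*0.08803 = 0.96994 m
A = 0.25 * 0.96994^2 * tan(18.1410 deg)
A = 0.07706 m^2


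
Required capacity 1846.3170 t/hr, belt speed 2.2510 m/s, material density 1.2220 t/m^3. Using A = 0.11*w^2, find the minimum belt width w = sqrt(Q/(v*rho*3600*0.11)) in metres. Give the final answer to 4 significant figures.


A_req = 1846.3170 / (2.2510 * 1.2220 * 3600) = 0.186448 m^2
w = sqrt(0.186448 / 0.11)
w = 1.302 m


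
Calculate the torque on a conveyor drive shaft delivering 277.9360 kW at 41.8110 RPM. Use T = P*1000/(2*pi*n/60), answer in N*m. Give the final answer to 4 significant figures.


omega = 2*pi*41.8110/60 = 4.37844 rad/s
T = 277.9360*1000 / 4.37844
T = 63480 N*m


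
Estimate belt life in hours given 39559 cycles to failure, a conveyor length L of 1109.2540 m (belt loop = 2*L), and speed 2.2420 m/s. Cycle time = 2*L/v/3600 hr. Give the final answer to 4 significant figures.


cycle_time = 2 * 1109.2540 / 2.2420 / 3600 = 0.274867 hr
life = 39559 * 0.274867 = 10870 hours


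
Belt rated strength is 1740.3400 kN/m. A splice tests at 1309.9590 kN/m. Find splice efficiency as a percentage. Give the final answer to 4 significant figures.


Eff = 1309.9590 / 1740.3400 * 100
Eff = 75.27 %


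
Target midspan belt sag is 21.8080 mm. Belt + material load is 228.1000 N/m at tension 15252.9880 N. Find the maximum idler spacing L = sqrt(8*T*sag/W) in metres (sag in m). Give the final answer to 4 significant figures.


sag = 21.8080/1000 = 0.021808 m
L = sqrt(8 * 15252.9880 * 0.021808 / 228.1000)
L = 3.416 m


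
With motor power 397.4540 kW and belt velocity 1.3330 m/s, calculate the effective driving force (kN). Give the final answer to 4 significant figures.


Te = P / v = 397.4540 / 1.3330
Te = 298.2 kN


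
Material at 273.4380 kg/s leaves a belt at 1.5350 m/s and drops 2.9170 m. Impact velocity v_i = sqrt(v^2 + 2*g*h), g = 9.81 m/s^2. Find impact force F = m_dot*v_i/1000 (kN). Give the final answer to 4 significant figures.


v_i = sqrt(1.5350^2 + 2*9.81*2.9170) = 7.71931 m/s
F = 273.4380 * 7.71931 / 1000
F = 2.111 kN


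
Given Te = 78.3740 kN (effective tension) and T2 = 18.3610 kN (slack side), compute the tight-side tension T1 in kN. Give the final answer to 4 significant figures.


T1 = Te + T2 = 78.3740 + 18.3610
T1 = 96.73 kN


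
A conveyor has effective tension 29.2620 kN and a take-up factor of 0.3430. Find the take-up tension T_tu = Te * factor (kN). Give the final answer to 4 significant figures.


T_tu = 29.2620 * 0.3430
T_tu = 10.04 kN


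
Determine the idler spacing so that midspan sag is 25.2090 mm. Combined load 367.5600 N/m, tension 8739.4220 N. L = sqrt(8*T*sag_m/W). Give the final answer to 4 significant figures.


sag = 25.2090/1000 = 0.025209 m
L = sqrt(8 * 8739.4220 * 0.025209 / 367.5600)
L = 2.190 m


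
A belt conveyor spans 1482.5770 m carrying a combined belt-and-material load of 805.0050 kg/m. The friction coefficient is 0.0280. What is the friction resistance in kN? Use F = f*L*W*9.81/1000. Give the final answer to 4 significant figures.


F = 0.0280 * 1482.5770 * 805.0050 * 9.81 / 1000
F = 327.8 kN


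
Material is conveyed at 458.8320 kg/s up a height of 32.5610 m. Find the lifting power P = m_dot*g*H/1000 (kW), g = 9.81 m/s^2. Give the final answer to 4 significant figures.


P = 458.8320 * 9.81 * 32.5610 / 1000
P = 146.6 kW


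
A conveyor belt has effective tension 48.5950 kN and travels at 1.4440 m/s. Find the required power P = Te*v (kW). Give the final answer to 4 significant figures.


P = Te * v = 48.5950 * 1.4440
P = 70.17 kW


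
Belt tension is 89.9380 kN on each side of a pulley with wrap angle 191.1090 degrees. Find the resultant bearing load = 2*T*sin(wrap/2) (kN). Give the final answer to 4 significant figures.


F = 2 * 89.9380 * sin(191.1090/2 deg)
F = 179.0 kN


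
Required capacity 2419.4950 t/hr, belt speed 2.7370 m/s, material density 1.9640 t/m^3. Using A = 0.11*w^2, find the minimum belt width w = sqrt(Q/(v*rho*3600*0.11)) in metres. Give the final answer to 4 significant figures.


A_req = 2419.4950 / (2.7370 * 1.9640 * 3600) = 0.125028 m^2
w = sqrt(0.125028 / 0.11)
w = 1.066 m


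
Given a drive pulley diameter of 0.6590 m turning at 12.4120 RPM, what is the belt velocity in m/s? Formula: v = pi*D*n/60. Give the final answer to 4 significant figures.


v = pi * 0.6590 * 12.4120 / 60
v = 0.4283 m/s


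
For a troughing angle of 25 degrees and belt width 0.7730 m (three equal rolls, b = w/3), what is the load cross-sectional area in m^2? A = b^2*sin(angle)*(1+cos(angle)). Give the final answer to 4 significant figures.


b = 0.7730/3 = 0.257667 m
A = 0.257667^2 * sin(25 deg) * (1 + cos(25 deg))
A = 0.05349 m^2


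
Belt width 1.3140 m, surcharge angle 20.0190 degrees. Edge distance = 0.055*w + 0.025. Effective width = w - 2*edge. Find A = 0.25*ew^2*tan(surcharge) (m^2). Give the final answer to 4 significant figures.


edge = 0.055*1.3140 + 0.025 = 0.09727 m
ew = 1.3140 - 2*0.09727 = 1.11946 m
A = 0.25 * 1.11946^2 * tan(20.0190 deg)
A = 0.1141 m^2


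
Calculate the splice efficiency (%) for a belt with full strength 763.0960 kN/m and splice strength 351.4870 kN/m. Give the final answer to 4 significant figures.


Eff = 351.4870 / 763.0960 * 100
Eff = 46.06 %


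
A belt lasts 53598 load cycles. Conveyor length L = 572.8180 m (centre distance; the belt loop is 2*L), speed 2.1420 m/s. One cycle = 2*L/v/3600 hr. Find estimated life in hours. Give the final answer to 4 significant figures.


cycle_time = 2 * 572.8180 / 2.1420 / 3600 = 0.148568 hr
life = 53598 * 0.148568 = 7963 hours


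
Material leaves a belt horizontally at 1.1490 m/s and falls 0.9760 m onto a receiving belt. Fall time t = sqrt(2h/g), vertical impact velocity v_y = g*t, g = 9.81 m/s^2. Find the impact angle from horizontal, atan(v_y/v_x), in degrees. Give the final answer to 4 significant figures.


t = sqrt(2*0.9760/9.81) = 0.446072 s
v_y = 9.81 * 0.446072 = 4.37597 m/s
angle = atan(4.37597 / 1.1490) = 75.29 deg


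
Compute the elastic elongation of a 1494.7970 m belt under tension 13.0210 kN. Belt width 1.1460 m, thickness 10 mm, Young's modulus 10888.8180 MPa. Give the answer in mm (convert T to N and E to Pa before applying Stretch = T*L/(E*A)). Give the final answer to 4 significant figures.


A = 1.1460 * 0.01 = 0.01146 m^2
Stretch = 13.0210*1000 * 1494.7970 / (10888.8180e6 * 0.01146) * 1000
Stretch = 156.0 mm


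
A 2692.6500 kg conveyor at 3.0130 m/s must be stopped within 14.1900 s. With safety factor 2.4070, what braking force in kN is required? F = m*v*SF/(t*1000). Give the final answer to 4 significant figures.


F = 2692.6500 * 3.0130 / 14.1900 * 2.4070 / 1000
F = 1.376 kN


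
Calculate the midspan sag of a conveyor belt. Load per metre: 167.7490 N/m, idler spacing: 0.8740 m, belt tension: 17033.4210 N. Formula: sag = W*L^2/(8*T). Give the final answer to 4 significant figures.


sag = 167.7490 * 0.8740^2 / (8 * 17033.4210)
sag = 0.0009404 m


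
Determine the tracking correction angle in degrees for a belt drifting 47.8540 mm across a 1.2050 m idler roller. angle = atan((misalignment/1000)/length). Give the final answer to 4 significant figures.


misalign_m = 47.8540 / 1000 = 0.047854 m
angle = atan(0.047854 / 1.2050)
angle = 2.274 deg


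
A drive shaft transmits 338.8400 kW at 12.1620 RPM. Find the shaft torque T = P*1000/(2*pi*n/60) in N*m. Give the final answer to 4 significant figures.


omega = 2*pi*12.1620/60 = 1.2736 rad/s
T = 338.8400*1000 / 1.2736
T = 266000 N*m


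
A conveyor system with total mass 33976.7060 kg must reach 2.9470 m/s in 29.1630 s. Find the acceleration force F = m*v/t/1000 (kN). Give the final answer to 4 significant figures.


F = 33976.7060 * 2.9470 / 29.1630 / 1000
F = 3.433 kN


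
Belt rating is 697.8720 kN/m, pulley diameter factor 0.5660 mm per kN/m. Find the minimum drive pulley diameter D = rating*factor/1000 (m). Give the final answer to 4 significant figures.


D = 697.8720 * 0.5660 / 1000
D = 0.3950 m


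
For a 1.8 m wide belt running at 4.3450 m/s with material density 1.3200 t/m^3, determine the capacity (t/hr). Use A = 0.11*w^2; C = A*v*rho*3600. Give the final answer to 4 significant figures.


A = 0.11 * 1.8^2 = 0.3564 m^2
C = 0.3564 * 4.3450 * 1.3200 * 3600
C = 7359 t/hr


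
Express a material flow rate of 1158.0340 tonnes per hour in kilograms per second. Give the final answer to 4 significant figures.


m_dot = 1158.0340 * 1000 / 3600
m_dot = 321.7 kg/s


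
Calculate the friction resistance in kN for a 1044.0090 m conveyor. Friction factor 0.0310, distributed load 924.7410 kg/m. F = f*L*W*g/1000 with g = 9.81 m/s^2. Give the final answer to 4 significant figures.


F = 0.0310 * 1044.0090 * 924.7410 * 9.81 / 1000
F = 293.6 kN


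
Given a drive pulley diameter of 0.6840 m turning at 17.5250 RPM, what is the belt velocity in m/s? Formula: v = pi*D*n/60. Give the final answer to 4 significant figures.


v = pi * 0.6840 * 17.5250 / 60
v = 0.6276 m/s


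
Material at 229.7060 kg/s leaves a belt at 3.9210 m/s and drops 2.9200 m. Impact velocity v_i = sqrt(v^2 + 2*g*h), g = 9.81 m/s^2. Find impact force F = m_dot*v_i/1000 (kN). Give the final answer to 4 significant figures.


v_i = sqrt(3.9210^2 + 2*9.81*2.9200) = 8.52436 m/s
F = 229.7060 * 8.52436 / 1000
F = 1.958 kN


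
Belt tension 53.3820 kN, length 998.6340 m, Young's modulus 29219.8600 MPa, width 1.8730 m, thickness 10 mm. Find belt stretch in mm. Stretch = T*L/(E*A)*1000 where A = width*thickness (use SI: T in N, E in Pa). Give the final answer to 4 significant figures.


A = 1.8730 * 0.01 = 0.01873 m^2
Stretch = 53.3820*1000 * 998.6340 / (29219.8600e6 * 0.01873) * 1000
Stretch = 97.41 mm


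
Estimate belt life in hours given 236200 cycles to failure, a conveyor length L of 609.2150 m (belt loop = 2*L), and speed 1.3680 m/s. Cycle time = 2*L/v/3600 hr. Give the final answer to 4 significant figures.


cycle_time = 2 * 609.2150 / 1.3680 / 3600 = 0.247407 hr
life = 236200 * 0.247407 = 58440 hours


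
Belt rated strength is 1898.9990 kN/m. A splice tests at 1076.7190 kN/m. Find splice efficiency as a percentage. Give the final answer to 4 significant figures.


Eff = 1076.7190 / 1898.9990 * 100
Eff = 56.70 %


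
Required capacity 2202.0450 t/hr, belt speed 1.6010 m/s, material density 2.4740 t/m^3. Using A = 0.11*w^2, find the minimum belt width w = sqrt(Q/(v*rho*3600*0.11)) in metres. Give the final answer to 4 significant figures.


A_req = 2202.0450 / (1.6010 * 2.4740 * 3600) = 0.15443 m^2
w = sqrt(0.15443 / 0.11)
w = 1.185 m


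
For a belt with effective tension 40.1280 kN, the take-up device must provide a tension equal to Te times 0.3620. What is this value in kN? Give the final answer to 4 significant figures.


T_tu = 40.1280 * 0.3620
T_tu = 14.53 kN


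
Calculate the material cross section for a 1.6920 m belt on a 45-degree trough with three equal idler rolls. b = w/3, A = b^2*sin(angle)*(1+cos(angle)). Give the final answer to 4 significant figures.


b = 1.6920/3 = 0.564 m
A = 0.564^2 * sin(45 deg) * (1 + cos(45 deg))
A = 0.3840 m^2


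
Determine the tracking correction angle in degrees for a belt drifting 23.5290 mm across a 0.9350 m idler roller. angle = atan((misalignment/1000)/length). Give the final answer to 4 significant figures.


misalign_m = 23.5290 / 1000 = 0.023529 m
angle = atan(0.023529 / 0.9350)
angle = 1.442 deg


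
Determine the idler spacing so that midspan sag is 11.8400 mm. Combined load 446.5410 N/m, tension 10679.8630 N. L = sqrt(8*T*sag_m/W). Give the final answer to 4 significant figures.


sag = 11.8400/1000 = 0.011840 m
L = sqrt(8 * 10679.8630 * 0.011840 / 446.5410)
L = 1.505 m


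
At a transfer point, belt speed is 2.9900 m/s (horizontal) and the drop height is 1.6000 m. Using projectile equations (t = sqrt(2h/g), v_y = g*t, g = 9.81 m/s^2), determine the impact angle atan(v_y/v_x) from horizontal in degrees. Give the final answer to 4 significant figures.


t = sqrt(2*1.6000/9.81) = 0.571137 s
v_y = 9.81 * 0.571137 = 5.60285 m/s
angle = atan(5.60285 / 2.9900) = 61.91 deg


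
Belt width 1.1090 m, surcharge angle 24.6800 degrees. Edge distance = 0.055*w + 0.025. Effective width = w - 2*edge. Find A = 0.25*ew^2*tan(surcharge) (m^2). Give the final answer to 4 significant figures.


edge = 0.055*1.1090 + 0.025 = 0.085995 m
ew = 1.1090 - 2*0.085995 = 0.93701 m
A = 0.25 * 0.93701^2 * tan(24.6800 deg)
A = 0.1009 m^2


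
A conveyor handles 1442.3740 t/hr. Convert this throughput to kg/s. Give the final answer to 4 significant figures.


m_dot = 1442.3740 * 1000 / 3600
m_dot = 400.7 kg/s


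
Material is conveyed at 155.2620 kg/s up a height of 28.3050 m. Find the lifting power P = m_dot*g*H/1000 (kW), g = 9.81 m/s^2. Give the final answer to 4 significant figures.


P = 155.2620 * 9.81 * 28.3050 / 1000
P = 43.11 kW


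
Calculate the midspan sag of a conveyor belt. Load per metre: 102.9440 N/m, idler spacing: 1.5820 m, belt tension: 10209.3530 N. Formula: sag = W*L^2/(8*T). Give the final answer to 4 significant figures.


sag = 102.9440 * 1.5820^2 / (8 * 10209.3530)
sag = 0.003154 m


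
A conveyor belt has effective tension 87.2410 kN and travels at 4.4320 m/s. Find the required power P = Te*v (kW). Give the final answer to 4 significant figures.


P = Te * v = 87.2410 * 4.4320
P = 386.7 kW


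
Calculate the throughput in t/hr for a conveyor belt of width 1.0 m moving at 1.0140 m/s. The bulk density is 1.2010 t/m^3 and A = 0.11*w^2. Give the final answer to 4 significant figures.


A = 0.11 * 1.0^2 = 0.11 m^2
C = 0.11 * 1.0140 * 1.2010 * 3600
C = 482.3 t/hr


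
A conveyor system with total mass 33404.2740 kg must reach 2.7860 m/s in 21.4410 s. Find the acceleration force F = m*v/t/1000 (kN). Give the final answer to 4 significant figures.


F = 33404.2740 * 2.7860 / 21.4410 / 1000
F = 4.340 kN


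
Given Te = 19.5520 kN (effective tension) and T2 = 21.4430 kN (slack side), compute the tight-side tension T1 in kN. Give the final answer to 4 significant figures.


T1 = Te + T2 = 19.5520 + 21.4430
T1 = 41.00 kN


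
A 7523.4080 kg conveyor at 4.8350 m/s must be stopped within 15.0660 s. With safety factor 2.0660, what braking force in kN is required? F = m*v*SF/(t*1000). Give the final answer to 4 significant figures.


F = 7523.4080 * 4.8350 / 15.0660 * 2.0660 / 1000
F = 4.988 kN


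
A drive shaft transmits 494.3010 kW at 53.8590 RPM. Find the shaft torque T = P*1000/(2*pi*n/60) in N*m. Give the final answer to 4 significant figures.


omega = 2*pi*53.8590/60 = 5.6401 rad/s
T = 494.3010*1000 / 5.6401
T = 87640 N*m


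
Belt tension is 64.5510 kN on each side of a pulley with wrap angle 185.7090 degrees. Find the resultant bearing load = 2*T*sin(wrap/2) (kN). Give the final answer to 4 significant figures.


F = 2 * 64.5510 * sin(185.7090/2 deg)
F = 128.9 kN


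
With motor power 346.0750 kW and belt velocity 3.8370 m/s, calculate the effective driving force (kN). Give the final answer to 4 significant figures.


Te = P / v = 346.0750 / 3.8370
Te = 90.19 kN


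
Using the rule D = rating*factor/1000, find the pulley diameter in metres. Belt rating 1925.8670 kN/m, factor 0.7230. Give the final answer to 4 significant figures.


D = 1925.8670 * 0.7230 / 1000
D = 1.392 m


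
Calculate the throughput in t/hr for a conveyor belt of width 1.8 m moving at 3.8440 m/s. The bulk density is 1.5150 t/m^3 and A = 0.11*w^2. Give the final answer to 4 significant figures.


A = 0.11 * 1.8^2 = 0.3564 m^2
C = 0.3564 * 3.8440 * 1.5150 * 3600
C = 7472 t/hr


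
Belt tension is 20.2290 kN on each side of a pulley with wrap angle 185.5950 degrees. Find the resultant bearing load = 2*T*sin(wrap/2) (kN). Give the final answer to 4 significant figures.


F = 2 * 20.2290 * sin(185.5950/2 deg)
F = 40.41 kN


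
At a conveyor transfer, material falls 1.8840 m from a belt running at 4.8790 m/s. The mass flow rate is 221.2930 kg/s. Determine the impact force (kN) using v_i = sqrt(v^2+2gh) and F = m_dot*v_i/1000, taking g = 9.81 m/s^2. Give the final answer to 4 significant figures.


v_i = sqrt(4.8790^2 + 2*9.81*1.8840) = 7.79543 m/s
F = 221.2930 * 7.79543 / 1000
F = 1.725 kN


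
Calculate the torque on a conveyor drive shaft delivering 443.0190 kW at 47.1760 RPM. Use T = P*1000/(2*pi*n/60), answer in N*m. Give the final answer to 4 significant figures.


omega = 2*pi*47.1760/60 = 4.94026 rad/s
T = 443.0190*1000 / 4.94026
T = 89680 N*m


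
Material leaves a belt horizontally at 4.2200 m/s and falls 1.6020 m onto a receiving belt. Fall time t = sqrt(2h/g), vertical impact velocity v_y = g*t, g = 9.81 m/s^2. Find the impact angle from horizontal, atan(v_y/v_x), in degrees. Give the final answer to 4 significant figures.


t = sqrt(2*1.6020/9.81) = 0.571494 s
v_y = 9.81 * 0.571494 = 5.60636 m/s
angle = atan(5.60636 / 4.2200) = 53.03 deg


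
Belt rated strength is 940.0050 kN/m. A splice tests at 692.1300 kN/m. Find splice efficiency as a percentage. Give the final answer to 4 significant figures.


Eff = 692.1300 / 940.0050 * 100
Eff = 73.63 %


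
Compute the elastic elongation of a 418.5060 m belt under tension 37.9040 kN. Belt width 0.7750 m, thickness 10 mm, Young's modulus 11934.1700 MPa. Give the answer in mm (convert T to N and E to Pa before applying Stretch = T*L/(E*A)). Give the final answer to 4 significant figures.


A = 0.7750 * 0.01 = 0.00775 m^2
Stretch = 37.9040*1000 * 418.5060 / (11934.1700e6 * 0.00775) * 1000
Stretch = 171.5 mm


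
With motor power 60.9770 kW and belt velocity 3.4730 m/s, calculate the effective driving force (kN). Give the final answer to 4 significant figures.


Te = P / v = 60.9770 / 3.4730
Te = 17.56 kN


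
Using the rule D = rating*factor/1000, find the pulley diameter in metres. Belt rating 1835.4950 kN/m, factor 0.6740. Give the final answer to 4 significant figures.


D = 1835.4950 * 0.6740 / 1000
D = 1.237 m


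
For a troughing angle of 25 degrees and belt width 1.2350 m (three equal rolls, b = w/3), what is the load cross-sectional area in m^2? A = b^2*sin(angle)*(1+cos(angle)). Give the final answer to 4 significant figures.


b = 1.2350/3 = 0.411667 m
A = 0.411667^2 * sin(25 deg) * (1 + cos(25 deg))
A = 0.1365 m^2


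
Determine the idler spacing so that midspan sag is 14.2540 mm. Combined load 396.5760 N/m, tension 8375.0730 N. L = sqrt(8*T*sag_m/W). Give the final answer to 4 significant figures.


sag = 14.2540/1000 = 0.014254 m
L = sqrt(8 * 8375.0730 * 0.014254 / 396.5760)
L = 1.552 m


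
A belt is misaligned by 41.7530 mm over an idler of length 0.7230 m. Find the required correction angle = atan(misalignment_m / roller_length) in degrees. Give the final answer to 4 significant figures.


misalign_m = 41.7530 / 1000 = 0.041753 m
angle = atan(0.041753 / 0.7230)
angle = 3.305 deg


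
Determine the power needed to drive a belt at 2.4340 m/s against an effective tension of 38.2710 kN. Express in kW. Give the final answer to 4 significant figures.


P = Te * v = 38.2710 * 2.4340
P = 93.15 kW


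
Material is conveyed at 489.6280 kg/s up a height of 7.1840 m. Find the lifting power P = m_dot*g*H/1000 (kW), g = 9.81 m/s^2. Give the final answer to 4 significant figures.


P = 489.6280 * 9.81 * 7.1840 / 1000
P = 34.51 kW


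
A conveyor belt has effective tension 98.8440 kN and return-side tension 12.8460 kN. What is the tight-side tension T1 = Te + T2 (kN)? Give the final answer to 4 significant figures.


T1 = Te + T2 = 98.8440 + 12.8460
T1 = 111.7 kN


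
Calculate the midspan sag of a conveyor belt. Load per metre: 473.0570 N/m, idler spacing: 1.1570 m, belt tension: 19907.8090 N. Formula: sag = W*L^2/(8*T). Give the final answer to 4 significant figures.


sag = 473.0570 * 1.1570^2 / (8 * 19907.8090)
sag = 0.003976 m


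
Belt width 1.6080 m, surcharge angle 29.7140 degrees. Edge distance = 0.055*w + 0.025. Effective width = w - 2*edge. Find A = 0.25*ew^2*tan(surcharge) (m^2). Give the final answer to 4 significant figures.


edge = 0.055*1.6080 + 0.025 = 0.11344 m
ew = 1.6080 - 2*0.11344 = 1.38112 m
A = 0.25 * 1.38112^2 * tan(29.7140 deg)
A = 0.2722 m^2


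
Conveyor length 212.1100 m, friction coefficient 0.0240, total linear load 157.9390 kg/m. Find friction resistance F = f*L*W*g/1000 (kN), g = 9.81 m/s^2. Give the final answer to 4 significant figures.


F = 0.0240 * 212.1100 * 157.9390 * 9.81 / 1000
F = 7.887 kN


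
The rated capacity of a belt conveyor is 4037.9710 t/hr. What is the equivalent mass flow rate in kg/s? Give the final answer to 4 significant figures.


m_dot = 4037.9710 * 1000 / 3600
m_dot = 1122 kg/s


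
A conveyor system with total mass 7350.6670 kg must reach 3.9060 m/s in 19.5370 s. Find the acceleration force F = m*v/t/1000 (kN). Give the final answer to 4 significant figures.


F = 7350.6670 * 3.9060 / 19.5370 / 1000
F = 1.470 kN


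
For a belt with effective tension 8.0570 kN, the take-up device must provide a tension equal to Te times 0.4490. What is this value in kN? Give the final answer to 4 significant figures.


T_tu = 8.0570 * 0.4490
T_tu = 3.618 kN


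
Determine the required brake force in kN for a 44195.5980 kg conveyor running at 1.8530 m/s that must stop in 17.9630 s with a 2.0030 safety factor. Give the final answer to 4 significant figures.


F = 44195.5980 * 1.8530 / 17.9630 * 2.0030 / 1000
F = 9.132 kN


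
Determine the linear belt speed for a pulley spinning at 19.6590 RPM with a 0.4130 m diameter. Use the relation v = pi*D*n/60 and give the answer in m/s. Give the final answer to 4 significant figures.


v = pi * 0.4130 * 19.6590 / 60
v = 0.4251 m/s


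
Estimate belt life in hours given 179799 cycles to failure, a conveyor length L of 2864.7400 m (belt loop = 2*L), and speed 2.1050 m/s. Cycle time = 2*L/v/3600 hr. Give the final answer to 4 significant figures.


cycle_time = 2 * 2864.7400 / 2.1050 / 3600 = 0.756068 hr
life = 179799 * 0.756068 = 135900 hours


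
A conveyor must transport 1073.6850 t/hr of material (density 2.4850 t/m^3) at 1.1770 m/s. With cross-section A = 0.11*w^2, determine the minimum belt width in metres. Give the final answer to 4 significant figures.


A_req = 1073.6850 / (1.1770 * 2.4850 * 3600) = 0.10197 m^2
w = sqrt(0.10197 / 0.11)
w = 0.9628 m
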